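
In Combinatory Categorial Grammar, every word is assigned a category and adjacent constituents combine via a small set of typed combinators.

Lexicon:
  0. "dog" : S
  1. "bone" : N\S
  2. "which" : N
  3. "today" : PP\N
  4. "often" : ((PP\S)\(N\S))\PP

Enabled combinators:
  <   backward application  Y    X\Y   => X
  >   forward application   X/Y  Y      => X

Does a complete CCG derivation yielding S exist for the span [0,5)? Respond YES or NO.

S N\S N PP\N ((PP\S)\(N\S))\PP
CKY chart[0,5] = {PP}; S ∉ chart

NO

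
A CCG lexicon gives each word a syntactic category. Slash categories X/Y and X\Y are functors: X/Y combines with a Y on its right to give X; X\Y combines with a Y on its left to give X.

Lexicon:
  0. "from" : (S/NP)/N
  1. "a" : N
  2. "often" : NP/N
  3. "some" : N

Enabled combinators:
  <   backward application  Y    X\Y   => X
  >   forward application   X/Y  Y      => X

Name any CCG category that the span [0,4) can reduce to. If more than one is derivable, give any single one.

[0,4] S   >
  [0,2] S/NP   >
    [0,1] "from" : (S/NP)/N
    [1,2] "a" : N
  [2,4] NP   >
    [2,3] "often" : NP/N
    [3,4] "some" : N

S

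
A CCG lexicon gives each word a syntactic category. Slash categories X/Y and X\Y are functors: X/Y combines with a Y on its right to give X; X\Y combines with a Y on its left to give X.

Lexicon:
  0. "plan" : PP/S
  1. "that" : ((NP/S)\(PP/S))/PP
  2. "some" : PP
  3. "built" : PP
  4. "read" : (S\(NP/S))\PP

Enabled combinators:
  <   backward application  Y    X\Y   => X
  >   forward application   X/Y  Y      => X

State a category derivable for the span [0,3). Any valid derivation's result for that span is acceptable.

NP/S

[0,5] S   <
  [0,3] NP/S   <
    [0,1] "plan" : PP/S
    [1,3] (NP/S)\(PP/S)   >
      [1,2] "that" : ((NP/S)\(PP/S))/PP
      [2,3] "some" : PP
  [3,5] S\(NP/S)   <
    [3,4] "built" : PP
    [4,5] "read" : (S\(NP/S))\PP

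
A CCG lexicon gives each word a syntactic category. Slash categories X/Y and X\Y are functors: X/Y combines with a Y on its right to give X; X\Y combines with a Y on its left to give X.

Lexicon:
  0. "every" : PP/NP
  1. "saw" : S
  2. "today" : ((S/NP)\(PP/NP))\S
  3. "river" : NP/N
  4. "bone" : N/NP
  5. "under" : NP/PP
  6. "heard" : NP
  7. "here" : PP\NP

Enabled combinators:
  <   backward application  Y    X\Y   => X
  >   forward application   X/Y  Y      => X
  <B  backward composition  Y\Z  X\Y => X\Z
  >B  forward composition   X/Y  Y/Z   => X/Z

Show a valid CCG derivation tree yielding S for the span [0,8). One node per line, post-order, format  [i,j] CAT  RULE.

[0,8] S   >
  [0,4] S/N   >B
    [0,3] S/NP   <
      [0,1] "every" : PP/NP
      [1,3] (S/NP)\(PP/NP)   <
        [1,2] "saw" : S
        [2,3] "today" : ((S/NP)\(PP/NP))\S
    [3,4] "river" : NP/N
  [4,8] N   >
    [4,5] "bone" : N/NP
    [5,8] NP   >
      [5,6] "under" : NP/PP
      [6,8] PP   <
        [6,7] "heard" : NP
        [7,8] "here" : PP\NP

[0,1] PP/NP  lex  "every"
[1,2] S  lex  "saw"
[2,3] ((S/NP)\(PP/NP))\S  lex  "today"
[1,3] (S/NP)\(PP/NP)  <  k=2
[0,3] S/NP  <  k=1
[3,4] NP/N  lex  "river"
[0,4] S/N  >B  k=3
[4,5] N/NP  lex  "bone"
[5,6] NP/PP  lex  "under"
[6,7] NP  lex  "heard"
[7,8] PP\NP  lex  "here"
[6,8] PP  <  k=7
[5,8] NP  >  k=6
[4,8] N  >  k=5
[0,8] S  >  k=4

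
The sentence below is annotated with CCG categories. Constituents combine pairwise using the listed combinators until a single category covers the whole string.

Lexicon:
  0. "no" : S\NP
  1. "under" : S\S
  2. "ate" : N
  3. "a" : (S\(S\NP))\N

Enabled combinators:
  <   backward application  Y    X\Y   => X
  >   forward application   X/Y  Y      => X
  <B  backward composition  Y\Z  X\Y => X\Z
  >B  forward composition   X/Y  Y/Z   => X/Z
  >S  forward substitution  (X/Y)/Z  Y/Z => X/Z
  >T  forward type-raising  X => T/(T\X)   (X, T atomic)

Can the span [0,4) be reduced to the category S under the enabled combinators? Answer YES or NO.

[0,4] S   <
  [0,2] S\NP   <B
    [0,1] "no" : S\NP
    [1,2] "under" : S\S
  [2,4] S\(S\NP)   <
    [2,3] "ate" : N
    [3,4] "a" : (S\(S\NP))\N

YES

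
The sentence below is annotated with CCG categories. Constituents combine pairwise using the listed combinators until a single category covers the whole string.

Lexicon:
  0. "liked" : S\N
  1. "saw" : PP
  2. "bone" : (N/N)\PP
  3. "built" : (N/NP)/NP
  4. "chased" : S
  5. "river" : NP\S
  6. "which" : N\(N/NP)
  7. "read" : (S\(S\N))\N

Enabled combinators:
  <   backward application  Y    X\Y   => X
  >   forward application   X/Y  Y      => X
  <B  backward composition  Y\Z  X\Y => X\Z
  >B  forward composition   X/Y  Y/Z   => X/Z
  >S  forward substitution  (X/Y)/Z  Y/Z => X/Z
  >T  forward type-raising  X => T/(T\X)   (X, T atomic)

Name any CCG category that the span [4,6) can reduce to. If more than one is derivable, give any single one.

[0,8] S   <
  [0,1] "liked" : S\N
  [1,8] S\(S\N)   <
    [1,7] N   <
      [1,6] N/NP   >B
        [1,3] N/N   <
          [1,2] "saw" : PP
          [2,3] "bone" : (N/N)\PP
        [3,6] N/NP   >
          [3,4] "built" : (N/NP)/NP
          [4,6] NP   >
            [4,5] NP/(NP\S)   >T
              [4,5] "chased" : S
            [5,6] "river" : NP\S
      [6,7] "which" : N\(N/NP)
    [7,8] "read" : (S\(S\N))\N

NP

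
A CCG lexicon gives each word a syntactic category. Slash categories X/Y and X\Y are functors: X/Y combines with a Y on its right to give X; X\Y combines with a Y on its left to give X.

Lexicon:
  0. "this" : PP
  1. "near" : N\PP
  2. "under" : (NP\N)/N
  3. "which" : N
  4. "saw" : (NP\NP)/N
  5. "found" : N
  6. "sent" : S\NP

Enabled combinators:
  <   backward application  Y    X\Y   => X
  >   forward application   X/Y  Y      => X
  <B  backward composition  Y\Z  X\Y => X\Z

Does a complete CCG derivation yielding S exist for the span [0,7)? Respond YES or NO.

[0,7] S   <
  [0,1] "this" : PP
  [1,7] S\PP   <B
    [1,2] "near" : N\PP
    [2,7] S\N   <B
      [2,4] NP\N   >
        [2,3] "under" : (NP\N)/N
        [3,4] "which" : N
      [4,7] S\NP   <B
        [4,6] NP\NP   >
          [4,5] "saw" : (NP\NP)/N
          [5,6] "found" : N
        [6,7] "sent" : S\NP

YES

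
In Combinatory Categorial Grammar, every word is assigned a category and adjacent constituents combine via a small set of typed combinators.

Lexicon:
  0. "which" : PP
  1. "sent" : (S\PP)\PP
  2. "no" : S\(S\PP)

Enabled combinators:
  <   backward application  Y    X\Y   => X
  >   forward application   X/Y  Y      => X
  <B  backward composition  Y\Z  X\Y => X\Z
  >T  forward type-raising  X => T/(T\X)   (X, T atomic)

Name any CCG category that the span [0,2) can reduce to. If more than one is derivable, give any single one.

S\PP

[0,3] S   <
  [0,2] S\PP   <
    [0,1] "which" : PP
    [1,2] "sent" : (S\PP)\PP
  [2,3] "no" : S\(S\PP)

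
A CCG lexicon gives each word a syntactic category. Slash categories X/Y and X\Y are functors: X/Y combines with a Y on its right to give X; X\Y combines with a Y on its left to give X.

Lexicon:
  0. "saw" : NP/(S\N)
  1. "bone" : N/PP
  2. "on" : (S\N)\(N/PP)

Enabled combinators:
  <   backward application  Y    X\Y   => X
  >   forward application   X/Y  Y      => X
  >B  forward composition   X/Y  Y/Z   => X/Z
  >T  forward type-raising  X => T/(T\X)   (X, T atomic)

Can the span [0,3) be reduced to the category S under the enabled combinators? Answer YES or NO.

NP/(S\N) N/PP (S\N)\(N/PP)
CKY chart[0,3] = {N/(N\NP), NP, NP/(NP\NP), PP/(PP\NP), S/(S\NP)}; S ∉ chart

NO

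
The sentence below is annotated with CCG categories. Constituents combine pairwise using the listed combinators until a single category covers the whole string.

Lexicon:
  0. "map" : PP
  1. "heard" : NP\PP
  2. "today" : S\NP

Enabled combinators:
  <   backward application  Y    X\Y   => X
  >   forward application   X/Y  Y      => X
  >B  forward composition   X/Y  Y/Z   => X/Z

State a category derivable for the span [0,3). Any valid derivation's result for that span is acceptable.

[0,3] S   <
  [0,2] NP   <
    [0,1] "map" : PP
    [1,2] "heard" : NP\PP
  [2,3] "today" : S\NP

S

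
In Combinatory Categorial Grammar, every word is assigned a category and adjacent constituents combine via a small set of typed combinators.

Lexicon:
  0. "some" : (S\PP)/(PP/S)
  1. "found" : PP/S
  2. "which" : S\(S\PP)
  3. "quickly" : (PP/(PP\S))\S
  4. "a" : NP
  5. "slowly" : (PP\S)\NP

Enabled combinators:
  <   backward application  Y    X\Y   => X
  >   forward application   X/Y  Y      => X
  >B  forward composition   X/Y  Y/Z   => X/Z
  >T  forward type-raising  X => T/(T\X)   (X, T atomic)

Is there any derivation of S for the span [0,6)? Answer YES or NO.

NO

(S\PP)/(PP/S) PP/S S\(S\PP) (PP/(PP\S))\S NP (PP\S)\NP
CKY chart[0,6] = {N/(N\PP), NP/(NP\PP), PP, PP/(PP\PP), S/(S\PP)}; S ∉ chart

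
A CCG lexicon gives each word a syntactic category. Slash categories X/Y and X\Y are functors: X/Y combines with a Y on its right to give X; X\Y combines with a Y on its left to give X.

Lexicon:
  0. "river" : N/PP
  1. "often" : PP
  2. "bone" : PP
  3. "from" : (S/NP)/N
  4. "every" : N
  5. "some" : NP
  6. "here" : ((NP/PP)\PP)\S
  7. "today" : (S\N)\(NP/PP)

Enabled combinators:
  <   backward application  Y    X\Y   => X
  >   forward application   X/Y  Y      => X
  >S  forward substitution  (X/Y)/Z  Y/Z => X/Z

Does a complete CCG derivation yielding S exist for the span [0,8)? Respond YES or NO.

[0,8] S   <
  [0,2] N   >
    [0,1] "river" : N/PP
    [1,2] "often" : PP
  [2,8] S\N   <
    [2,7] NP/PP   <
      [2,3] "bone" : PP
      [3,7] (NP/PP)\PP   <
        [3,6] S   >
          [3,5] S/NP   >
            [3,4] "from" : (S/NP)/N
            [4,5] "every" : N
          [5,6] "some" : NP
        [6,7] "here" : ((NP/PP)\PP)\S
    [7,8] "today" : (S\N)\(NP/PP)

YES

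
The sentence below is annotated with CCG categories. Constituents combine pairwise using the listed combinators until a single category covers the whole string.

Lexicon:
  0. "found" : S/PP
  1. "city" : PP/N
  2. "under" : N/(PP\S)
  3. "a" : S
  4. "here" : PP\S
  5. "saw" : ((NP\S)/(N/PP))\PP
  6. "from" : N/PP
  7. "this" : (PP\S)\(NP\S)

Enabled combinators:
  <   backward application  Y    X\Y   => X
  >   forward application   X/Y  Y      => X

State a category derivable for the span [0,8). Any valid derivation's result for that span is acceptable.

S

[0,8] S   >
  [0,1] "found" : S/PP
  [1,8] PP   >
    [1,2] "city" : PP/N
    [2,8] N   >
      [2,3] "under" : N/(PP\S)
      [3,8] PP\S   <
        [3,7] NP\S   >
          [3,6] (NP\S)/(N/PP)   <
            [3,5] PP   <
              [3,4] "a" : S
              [4,5] "here" : PP\S
            [5,6] "saw" : ((NP\S)/(N/PP))\PP
          [6,7] "from" : N/PP
        [7,8] "this" : (PP\S)\(NP\S)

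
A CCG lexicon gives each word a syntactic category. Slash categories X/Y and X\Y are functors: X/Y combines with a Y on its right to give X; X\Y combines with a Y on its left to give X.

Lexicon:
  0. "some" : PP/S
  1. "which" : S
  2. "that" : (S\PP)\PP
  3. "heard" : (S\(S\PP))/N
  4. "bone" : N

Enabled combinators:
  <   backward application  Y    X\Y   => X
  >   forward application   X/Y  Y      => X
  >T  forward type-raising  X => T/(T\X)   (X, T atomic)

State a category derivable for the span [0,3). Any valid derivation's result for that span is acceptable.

S\PP

[0,5] S   <
  [0,3] S\PP   <
    [0,2] PP   >
      [0,1] "some" : PP/S
      [1,2] "which" : S
    [2,3] "that" : (S\PP)\PP
  [3,5] S\(S\PP)   >
    [3,4] "heard" : (S\(S\PP))/N
    [4,5] "bone" : N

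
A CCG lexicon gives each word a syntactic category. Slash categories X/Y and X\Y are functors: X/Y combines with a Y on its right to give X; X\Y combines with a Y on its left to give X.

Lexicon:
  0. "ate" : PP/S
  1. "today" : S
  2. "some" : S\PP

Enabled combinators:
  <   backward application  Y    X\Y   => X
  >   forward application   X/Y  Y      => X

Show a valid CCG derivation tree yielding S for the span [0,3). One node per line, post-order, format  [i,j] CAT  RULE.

[0,1] PP/S  lex  "ate"
[1,2] S  lex  "today"
[0,2] PP  >  k=1
[2,3] S\PP  lex  "some"
[0,3] S  <  k=2

[0,3] S   <
  [0,2] PP   >
    [0,1] "ate" : PP/S
    [1,2] "today" : S
  [2,3] "some" : S\PP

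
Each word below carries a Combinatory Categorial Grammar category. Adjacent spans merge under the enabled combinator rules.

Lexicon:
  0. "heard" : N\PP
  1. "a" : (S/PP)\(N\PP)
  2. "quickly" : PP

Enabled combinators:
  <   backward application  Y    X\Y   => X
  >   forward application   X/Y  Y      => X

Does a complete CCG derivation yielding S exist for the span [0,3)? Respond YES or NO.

YES

[0,3] S   >
  [0,2] S/PP   <
    [0,1] "heard" : N\PP
    [1,2] "a" : (S/PP)\(N\PP)
  [2,3] "quickly" : PP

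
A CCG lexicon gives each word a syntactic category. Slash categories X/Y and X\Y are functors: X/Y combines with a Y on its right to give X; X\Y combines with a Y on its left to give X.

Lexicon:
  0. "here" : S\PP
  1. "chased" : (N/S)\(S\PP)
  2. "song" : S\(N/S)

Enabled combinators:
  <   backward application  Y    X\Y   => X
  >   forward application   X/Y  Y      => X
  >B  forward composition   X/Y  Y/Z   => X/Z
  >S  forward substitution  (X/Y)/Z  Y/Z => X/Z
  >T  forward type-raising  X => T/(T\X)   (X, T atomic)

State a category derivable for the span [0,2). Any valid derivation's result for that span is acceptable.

[0,3] S   <
  [0,2] N/S   <
    [0,1] "here" : S\PP
    [1,2] "chased" : (N/S)\(S\PP)
  [2,3] "song" : S\(N/S)

N/S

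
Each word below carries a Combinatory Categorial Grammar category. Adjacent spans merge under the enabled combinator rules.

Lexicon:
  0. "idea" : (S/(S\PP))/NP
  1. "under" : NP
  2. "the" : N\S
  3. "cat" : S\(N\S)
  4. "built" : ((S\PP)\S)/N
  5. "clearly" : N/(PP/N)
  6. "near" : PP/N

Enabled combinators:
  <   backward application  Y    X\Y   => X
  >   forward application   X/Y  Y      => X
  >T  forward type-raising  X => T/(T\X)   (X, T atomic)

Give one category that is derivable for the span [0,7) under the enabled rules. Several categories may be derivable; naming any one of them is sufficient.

[0,7] S   >
  [0,2] S/(S\PP)   >
    [0,1] "idea" : (S/(S\PP))/NP
    [1,2] "under" : NP
  [2,7] S\PP   <
    [2,4] S   <
      [2,3] "the" : N\S
      [3,4] "cat" : S\(N\S)
    [4,7] (S\PP)\S   >
      [4,5] "built" : ((S\PP)\S)/N
      [5,7] N   >
        [5,6] "clearly" : N/(PP/N)
        [6,7] "near" : PP/N

S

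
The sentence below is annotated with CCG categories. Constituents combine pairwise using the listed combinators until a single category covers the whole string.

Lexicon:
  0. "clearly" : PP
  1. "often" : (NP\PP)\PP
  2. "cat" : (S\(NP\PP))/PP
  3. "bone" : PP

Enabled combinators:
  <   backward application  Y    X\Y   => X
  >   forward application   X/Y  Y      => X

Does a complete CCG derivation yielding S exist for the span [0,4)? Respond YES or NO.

[0,4] S   <
  [0,2] NP\PP   <
    [0,1] "clearly" : PP
    [1,2] "often" : (NP\PP)\PP
  [2,4] S\(NP\PP)   >
    [2,3] "cat" : (S\(NP\PP))/PP
    [3,4] "bone" : PP

YES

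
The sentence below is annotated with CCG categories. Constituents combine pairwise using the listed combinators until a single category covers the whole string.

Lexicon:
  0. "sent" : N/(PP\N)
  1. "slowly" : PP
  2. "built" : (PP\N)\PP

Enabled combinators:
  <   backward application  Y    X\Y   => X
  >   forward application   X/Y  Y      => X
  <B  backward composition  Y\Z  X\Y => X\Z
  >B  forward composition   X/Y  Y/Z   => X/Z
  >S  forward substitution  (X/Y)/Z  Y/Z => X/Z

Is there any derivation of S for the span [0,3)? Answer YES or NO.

N/(PP\N) PP (PP\N)\PP
CKY chart[0,3] = {N}; S ∉ chart

NO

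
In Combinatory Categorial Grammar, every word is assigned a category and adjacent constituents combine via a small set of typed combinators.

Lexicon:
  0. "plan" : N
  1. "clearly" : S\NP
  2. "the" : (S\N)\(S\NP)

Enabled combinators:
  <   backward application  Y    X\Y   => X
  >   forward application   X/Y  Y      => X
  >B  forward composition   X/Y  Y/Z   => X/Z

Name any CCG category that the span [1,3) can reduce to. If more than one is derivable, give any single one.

S\N

[0,3] S   <
  [0,1] "plan" : N
  [1,3] S\N   <
    [1,2] "clearly" : S\NP
    [2,3] "the" : (S\N)\(S\NP)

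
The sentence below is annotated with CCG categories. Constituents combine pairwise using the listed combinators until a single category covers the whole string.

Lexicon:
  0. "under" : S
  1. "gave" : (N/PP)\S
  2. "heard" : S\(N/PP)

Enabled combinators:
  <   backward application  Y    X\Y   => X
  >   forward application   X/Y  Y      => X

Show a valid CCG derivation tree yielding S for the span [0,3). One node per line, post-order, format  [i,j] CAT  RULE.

[0,1] S  lex  "under"
[1,2] (N/PP)\S  lex  "gave"
[0,2] N/PP  <  k=1
[2,3] S\(N/PP)  lex  "heard"
[0,3] S  <  k=2

[0,3] S   <
  [0,2] N/PP   <
    [0,1] "under" : S
    [1,2] "gave" : (N/PP)\S
  [2,3] "heard" : S\(N/PP)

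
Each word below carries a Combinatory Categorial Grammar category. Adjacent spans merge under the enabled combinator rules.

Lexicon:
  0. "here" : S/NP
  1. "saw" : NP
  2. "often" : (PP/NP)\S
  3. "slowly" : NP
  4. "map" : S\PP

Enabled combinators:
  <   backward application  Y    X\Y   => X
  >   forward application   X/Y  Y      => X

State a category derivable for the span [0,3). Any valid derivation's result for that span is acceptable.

PP/NP

[0,5] S   <
  [0,4] PP   >
    [0,3] PP/NP   <
      [0,2] S   >
        [0,1] "here" : S/NP
        [1,2] "saw" : NP
      [2,3] "often" : (PP/NP)\S
    [3,4] "slowly" : NP
  [4,5] "map" : S\PP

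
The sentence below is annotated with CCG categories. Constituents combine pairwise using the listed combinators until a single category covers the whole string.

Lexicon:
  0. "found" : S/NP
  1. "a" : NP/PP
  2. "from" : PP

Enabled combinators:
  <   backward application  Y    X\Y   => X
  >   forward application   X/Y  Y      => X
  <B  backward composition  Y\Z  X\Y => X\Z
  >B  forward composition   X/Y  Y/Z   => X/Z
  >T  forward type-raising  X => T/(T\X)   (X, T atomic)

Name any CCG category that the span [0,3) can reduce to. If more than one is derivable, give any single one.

[0,3] S   >
  [0,2] S/PP   >B
    [0,1] "found" : S/NP
    [1,2] "a" : NP/PP
  [2,3] "from" : PP

S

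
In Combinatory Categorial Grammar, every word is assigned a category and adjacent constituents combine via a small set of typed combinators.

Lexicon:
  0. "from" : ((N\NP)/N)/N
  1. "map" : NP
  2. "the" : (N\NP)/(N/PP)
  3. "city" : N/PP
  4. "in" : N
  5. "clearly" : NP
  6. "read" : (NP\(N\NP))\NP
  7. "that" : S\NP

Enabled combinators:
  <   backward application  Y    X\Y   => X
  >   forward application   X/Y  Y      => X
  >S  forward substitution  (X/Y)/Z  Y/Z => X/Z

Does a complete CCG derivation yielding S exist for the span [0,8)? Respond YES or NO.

YES

[0,8] S   <
  [0,7] NP   <
    [0,5] N\NP   >
      [0,4] (N\NP)/N   >
        [0,1] "from" : ((N\NP)/N)/N
        [1,4] N   <
          [1,2] "map" : NP
          [2,4] N\NP   >
            [2,3] "the" : (N\NP)/(N/PP)
            [3,4] "city" : N/PP
      [4,5] "in" : N
    [5,7] NP\(N\NP)   <
      [5,6] "clearly" : NP
      [6,7] "read" : (NP\(N\NP))\NP
  [7,8] "that" : S\NP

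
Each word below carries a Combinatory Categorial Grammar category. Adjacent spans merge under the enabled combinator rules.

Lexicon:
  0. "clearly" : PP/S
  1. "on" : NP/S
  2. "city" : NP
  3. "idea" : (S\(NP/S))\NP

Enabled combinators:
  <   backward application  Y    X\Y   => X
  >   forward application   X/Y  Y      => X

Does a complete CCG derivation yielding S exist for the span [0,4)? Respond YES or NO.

NO

PP/S NP/S NP (S\(NP/S))\NP
CKY chart[0,4] = {PP}; S ∉ chart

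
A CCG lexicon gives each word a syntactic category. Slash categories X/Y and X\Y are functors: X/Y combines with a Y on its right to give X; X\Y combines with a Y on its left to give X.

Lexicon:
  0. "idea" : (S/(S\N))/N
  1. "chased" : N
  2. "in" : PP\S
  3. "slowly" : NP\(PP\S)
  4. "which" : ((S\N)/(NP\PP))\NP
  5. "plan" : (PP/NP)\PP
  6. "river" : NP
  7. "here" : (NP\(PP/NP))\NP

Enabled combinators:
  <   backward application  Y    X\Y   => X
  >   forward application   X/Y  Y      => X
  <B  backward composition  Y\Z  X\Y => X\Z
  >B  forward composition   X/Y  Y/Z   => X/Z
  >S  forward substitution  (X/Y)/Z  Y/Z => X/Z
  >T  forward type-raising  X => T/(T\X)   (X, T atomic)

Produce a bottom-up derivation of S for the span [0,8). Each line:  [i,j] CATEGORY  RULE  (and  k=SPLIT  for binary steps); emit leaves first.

[0,1] (S/(S\N))/N  lex  "idea"
[1,2] N  lex  "chased"
[0,2] S/(S\N)  >  k=1
[2,3] PP\S  lex  "in"
[3,4] NP\(PP\S)  lex  "slowly"
[2,4] NP  <  k=3
[4,5] ((S\N)/(NP\PP))\NP  lex  "which"
[2,5] (S\N)/(NP\PP)  <  k=4
[5,6] (PP/NP)\PP  lex  "plan"
[6,7] NP  lex  "river"
[7,8] (NP\(PP/NP))\NP  lex  "here"
[6,8] NP\(PP/NP)  <  k=7
[5,8] NP\PP  <B  k=6
[2,8] S\N  >  k=5
[0,8] S  >  k=2

[0,8] S   >
  [0,2] S/(S\N)   >
    [0,1] "idea" : (S/(S\N))/N
    [1,2] "chased" : N
  [2,8] S\N   >
    [2,5] (S\N)/(NP\PP)   <
      [2,4] NP   <
        [2,3] "in" : PP\S
        [3,4] "slowly" : NP\(PP\S)
      [4,5] "which" : ((S\N)/(NP\PP))\NP
    [5,8] NP\PP   <B
      [5,6] "plan" : (PP/NP)\PP
      [6,8] NP\(PP/NP)   <
        [6,7] "river" : NP
        [7,8] "here" : (NP\(PP/NP))\NP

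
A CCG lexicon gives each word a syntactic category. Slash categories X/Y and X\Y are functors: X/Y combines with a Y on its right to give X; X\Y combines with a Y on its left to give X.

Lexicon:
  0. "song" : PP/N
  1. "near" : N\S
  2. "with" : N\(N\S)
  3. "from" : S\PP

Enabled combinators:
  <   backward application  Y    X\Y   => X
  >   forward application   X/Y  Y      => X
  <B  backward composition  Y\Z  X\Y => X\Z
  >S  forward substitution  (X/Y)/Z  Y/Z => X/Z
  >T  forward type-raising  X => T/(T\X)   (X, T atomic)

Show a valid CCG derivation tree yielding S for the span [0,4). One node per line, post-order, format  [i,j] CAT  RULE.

[0,1] PP/N  lex  "song"
[1,2] N\S  lex  "near"
[2,3] N\(N\S)  lex  "with"
[1,3] N  <  k=2
[0,3] PP  >  k=1
[3,4] S\PP  lex  "from"
[0,4] S  <  k=3

[0,4] S   <
  [0,3] PP   >
    [0,1] "song" : PP/N
    [1,3] N   <
      [1,2] "near" : N\S
      [2,3] "with" : N\(N\S)
  [3,4] "from" : S\PP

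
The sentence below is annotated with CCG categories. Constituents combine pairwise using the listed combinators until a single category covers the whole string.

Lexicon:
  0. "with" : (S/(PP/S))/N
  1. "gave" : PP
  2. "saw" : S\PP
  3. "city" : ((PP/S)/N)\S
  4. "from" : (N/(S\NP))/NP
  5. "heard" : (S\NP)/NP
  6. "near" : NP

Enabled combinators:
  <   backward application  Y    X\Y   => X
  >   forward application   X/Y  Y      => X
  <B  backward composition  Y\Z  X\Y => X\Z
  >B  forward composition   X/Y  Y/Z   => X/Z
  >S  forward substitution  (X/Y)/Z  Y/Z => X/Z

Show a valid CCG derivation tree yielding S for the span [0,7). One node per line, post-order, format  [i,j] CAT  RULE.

[0,1] (S/(PP/S))/N  lex  "with"
[1,2] PP  lex  "gave"
[2,3] S\PP  lex  "saw"
[1,3] S  <  k=2
[3,4] ((PP/S)/N)\S  lex  "city"
[1,4] (PP/S)/N  <  k=3
[0,4] S/N  >S  k=1
[4,5] (N/(S\NP))/NP  lex  "from"
[5,6] (S\NP)/NP  lex  "heard"
[4,6] N/NP  >S  k=5
[6,7] NP  lex  "near"
[4,7] N  >  k=6
[0,7] S  >  k=4

[0,7] S   >
  [0,4] S/N   >S
    [0,1] "with" : (S/(PP/S))/N
    [1,4] (PP/S)/N   <
      [1,3] S   <
        [1,2] "gave" : PP
        [2,3] "saw" : S\PP
      [3,4] "city" : ((PP/S)/N)\S
  [4,7] N   >
    [4,6] N/NP   >S
      [4,5] "from" : (N/(S\NP))/NP
      [5,6] "heard" : (S\NP)/NP
    [6,7] "near" : NP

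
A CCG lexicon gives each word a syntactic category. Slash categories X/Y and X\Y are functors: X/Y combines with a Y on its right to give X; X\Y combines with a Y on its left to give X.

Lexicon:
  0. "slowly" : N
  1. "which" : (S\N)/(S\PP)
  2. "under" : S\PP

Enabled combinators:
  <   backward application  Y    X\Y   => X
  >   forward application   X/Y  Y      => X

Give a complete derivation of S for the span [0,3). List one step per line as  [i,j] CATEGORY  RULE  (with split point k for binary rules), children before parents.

[0,1] N  lex  "slowly"
[1,2] (S\N)/(S\PP)  lex  "which"
[2,3] S\PP  lex  "under"
[1,3] S\N  >  k=2
[0,3] S  <  k=1

[0,3] S   <
  [0,1] "slowly" : N
  [1,3] S\N   >
    [1,2] "which" : (S\N)/(S\PP)
    [2,3] "under" : S\PP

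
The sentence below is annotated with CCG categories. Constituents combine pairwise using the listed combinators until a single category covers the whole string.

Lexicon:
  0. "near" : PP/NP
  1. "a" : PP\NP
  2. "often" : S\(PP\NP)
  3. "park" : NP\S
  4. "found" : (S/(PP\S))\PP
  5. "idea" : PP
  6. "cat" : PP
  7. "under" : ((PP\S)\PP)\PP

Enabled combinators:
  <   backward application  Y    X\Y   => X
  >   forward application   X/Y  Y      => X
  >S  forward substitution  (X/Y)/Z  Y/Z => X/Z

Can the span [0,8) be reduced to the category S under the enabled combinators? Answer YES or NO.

[0,8] S   >
  [0,5] S/(PP\S)   <
    [0,4] PP   >
      [0,1] "near" : PP/NP
      [1,4] NP   <
        [1,3] S   <
          [1,2] "a" : PP\NP
          [2,3] "often" : S\(PP\NP)
        [3,4] "park" : NP\S
    [4,5] "found" : (S/(PP\S))\PP
  [5,8] PP\S   <
    [5,6] "idea" : PP
    [6,8] (PP\S)\PP   <
      [6,7] "cat" : PP
      [7,8] "under" : ((PP\S)\PP)\PP

YES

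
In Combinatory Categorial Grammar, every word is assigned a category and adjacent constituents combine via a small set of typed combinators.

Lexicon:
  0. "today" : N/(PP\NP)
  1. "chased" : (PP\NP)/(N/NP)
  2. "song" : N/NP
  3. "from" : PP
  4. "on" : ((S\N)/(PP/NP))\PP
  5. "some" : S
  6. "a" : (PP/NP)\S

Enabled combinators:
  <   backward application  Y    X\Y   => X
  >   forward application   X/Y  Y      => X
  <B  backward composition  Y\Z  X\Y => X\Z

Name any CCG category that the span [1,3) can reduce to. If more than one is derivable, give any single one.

PP\NP

[0,7] S   <
  [0,3] N   >
    [0,1] "today" : N/(PP\NP)
    [1,3] PP\NP   >
      [1,2] "chased" : (PP\NP)/(N/NP)
      [2,3] "song" : N/NP
  [3,7] S\N   >
    [3,5] (S\N)/(PP/NP)   <
      [3,4] "from" : PP
      [4,5] "on" : ((S\N)/(PP/NP))\PP
    [5,7] PP/NP   <
      [5,6] "some" : S
      [6,7] "a" : (PP/NP)\S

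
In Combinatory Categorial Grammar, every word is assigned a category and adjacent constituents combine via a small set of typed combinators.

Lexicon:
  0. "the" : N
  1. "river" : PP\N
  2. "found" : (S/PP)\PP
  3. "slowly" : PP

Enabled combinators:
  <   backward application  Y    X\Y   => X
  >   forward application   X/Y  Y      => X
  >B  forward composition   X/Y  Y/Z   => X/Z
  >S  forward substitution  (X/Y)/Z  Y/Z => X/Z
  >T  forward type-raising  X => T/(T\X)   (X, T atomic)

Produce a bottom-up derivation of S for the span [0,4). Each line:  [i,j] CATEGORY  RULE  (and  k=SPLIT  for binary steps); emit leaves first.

[0,4] S   >
  [0,3] S/PP   <
    [0,2] PP   <
      [0,1] "the" : N
      [1,2] "river" : PP\N
    [2,3] "found" : (S/PP)\PP
  [3,4] "slowly" : PP

[0,1] N  lex  "the"
[1,2] PP\N  lex  "river"
[0,2] PP  <  k=1
[2,3] (S/PP)\PP  lex  "found"
[0,3] S/PP  <  k=2
[3,4] PP  lex  "slowly"
[0,4] S  >  k=3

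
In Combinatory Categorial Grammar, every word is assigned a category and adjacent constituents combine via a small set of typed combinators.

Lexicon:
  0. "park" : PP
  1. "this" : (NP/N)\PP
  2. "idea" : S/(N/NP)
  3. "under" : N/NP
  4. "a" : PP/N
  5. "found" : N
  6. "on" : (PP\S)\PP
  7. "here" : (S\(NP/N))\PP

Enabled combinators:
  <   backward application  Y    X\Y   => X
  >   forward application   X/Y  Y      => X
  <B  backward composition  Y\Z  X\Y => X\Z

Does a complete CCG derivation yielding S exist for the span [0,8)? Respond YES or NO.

[0,8] S   <
  [0,1] "park" : PP
  [1,8] S\PP   <B
    [1,2] "this" : (NP/N)\PP
    [2,8] S\(NP/N)   <
      [2,7] PP   <
        [2,4] S   >
          [2,3] "idea" : S/(N/NP)
          [3,4] "under" : N/NP
        [4,7] PP\S   <
          [4,6] PP   >
            [4,5] "a" : PP/N
            [5,6] "found" : N
          [6,7] "on" : (PP\S)\PP
      [7,8] "here" : (S\(NP/N))\PP

YES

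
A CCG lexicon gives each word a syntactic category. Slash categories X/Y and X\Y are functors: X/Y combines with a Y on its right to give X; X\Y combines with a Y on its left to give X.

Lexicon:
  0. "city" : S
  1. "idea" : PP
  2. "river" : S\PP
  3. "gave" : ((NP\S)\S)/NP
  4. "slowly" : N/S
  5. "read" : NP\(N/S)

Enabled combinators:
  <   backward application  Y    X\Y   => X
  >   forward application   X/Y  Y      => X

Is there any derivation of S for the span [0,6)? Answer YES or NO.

S PP S\PP ((NP\S)\S)/NP N/S NP\(N/S)
CKY chart[0,6] = {NP}; S ∉ chart

NO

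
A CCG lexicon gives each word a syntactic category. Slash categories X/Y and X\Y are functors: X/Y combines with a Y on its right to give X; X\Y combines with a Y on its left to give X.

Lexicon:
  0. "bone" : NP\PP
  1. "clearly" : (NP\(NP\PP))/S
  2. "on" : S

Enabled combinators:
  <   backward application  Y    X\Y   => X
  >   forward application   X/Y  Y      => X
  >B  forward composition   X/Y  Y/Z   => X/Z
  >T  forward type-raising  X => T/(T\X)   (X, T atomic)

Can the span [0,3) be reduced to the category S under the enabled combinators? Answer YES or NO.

NP\PP (NP\(NP\PP))/S S
CKY chart[0,3] = {N/(N\NP), NP, NP/(NP\NP), PP/(PP\NP), S/(S\NP)}; S ∉ chart

NO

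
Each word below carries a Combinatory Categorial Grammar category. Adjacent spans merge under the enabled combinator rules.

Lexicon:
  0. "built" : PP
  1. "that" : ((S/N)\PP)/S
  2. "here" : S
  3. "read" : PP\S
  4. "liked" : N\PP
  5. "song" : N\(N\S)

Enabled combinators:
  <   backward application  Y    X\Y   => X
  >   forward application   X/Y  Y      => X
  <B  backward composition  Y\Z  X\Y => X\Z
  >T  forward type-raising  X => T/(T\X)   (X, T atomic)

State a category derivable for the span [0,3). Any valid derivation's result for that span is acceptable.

S/N

[0,6] S   >
  [0,3] S/N   <
    [0,1] "built" : PP
    [1,3] (S/N)\PP   >
      [1,2] "that" : ((S/N)\PP)/S
      [2,3] "here" : S
  [3,6] N   <
    [3,5] N\S   <B
      [3,4] "read" : PP\S
      [4,5] "liked" : N\PP
    [5,6] "song" : N\(N\S)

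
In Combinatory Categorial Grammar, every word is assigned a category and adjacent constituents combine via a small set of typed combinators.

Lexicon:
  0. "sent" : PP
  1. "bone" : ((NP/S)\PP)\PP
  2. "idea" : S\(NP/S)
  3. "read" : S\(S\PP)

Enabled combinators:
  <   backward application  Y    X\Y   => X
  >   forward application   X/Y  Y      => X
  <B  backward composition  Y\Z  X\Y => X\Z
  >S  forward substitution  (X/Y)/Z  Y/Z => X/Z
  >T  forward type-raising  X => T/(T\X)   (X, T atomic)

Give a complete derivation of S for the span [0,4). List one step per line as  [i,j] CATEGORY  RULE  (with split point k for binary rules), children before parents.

[0,1] PP  lex  "sent"
[1,2] ((NP/S)\PP)\PP  lex  "bone"
[0,2] (NP/S)\PP  <  k=1
[2,3] S\(NP/S)  lex  "idea"
[0,3] S\PP  <B  k=2
[3,4] S\(S\PP)  lex  "read"
[0,4] S  <  k=3

[0,4] S   <
  [0,3] S\PP   <B
    [0,2] (NP/S)\PP   <
      [0,1] "sent" : PP
      [1,2] "bone" : ((NP/S)\PP)\PP
    [2,3] "idea" : S\(NP/S)
  [3,4] "read" : S\(S\PP)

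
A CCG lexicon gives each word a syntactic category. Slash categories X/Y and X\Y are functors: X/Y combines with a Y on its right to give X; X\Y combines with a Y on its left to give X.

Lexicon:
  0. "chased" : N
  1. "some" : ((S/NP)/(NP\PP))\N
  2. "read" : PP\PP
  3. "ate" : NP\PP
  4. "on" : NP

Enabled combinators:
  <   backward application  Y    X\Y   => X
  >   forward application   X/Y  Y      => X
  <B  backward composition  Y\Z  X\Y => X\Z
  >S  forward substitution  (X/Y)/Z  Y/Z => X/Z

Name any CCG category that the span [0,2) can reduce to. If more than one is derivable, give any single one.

(S/NP)/(NP\PP)

[0,5] S   >
  [0,4] S/NP   >
    [0,2] (S/NP)/(NP\PP)   <
      [0,1] "chased" : N
      [1,2] "some" : ((S/NP)/(NP\PP))\N
    [2,4] NP\PP   <B
      [2,3] "read" : PP\PP
      [3,4] "ate" : NP\PP
  [4,5] "on" : NP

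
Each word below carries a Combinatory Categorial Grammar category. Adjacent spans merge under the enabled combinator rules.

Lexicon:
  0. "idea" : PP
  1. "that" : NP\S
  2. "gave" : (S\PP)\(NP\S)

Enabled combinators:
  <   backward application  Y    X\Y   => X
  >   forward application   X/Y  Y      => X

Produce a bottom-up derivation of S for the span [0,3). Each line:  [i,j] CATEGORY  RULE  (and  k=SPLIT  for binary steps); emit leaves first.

[0,1] PP  lex  "idea"
[1,2] NP\S  lex  "that"
[2,3] (S\PP)\(NP\S)  lex  "gave"
[1,3] S\PP  <  k=2
[0,3] S  <  k=1

[0,3] S   <
  [0,1] "idea" : PP
  [1,3] S\PP   <
    [1,2] "that" : NP\S
    [2,3] "gave" : (S\PP)\(NP\S)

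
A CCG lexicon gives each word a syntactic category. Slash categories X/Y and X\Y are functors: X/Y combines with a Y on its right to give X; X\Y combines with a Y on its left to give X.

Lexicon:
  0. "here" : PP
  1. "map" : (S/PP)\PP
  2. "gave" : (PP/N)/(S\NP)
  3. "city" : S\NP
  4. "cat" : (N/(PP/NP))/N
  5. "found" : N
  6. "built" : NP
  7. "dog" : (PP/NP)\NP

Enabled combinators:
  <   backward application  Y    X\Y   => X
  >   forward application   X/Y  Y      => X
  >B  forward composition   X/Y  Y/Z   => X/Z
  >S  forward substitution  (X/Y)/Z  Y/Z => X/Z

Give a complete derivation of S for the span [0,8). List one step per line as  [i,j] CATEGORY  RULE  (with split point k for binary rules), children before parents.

[0,8] S   >
  [0,2] S/PP   <
    [0,1] "here" : PP
    [1,2] "map" : (S/PP)\PP
  [2,8] PP   >
    [2,4] PP/N   >
      [2,3] "gave" : (PP/N)/(S\NP)
      [3,4] "city" : S\NP
    [4,8] N   >
      [4,6] N/(PP/NP)   >
        [4,5] "cat" : (N/(PP/NP))/N
        [5,6] "found" : N
      [6,8] PP/NP   <
        [6,7] "built" : NP
        [7,8] "dog" : (PP/NP)\NP

[0,1] PP  lex  "here"
[1,2] (S/PP)\PP  lex  "map"
[0,2] S/PP  <  k=1
[2,3] (PP/N)/(S\NP)  lex  "gave"
[3,4] S\NP  lex  "city"
[2,4] PP/N  >  k=3
[4,5] (N/(PP/NP))/N  lex  "cat"
[5,6] N  lex  "found"
[4,6] N/(PP/NP)  >  k=5
[6,7] NP  lex  "built"
[7,8] (PP/NP)\NP  lex  "dog"
[6,8] PP/NP  <  k=7
[4,8] N  >  k=6
[2,8] PP  >  k=4
[0,8] S  >  k=2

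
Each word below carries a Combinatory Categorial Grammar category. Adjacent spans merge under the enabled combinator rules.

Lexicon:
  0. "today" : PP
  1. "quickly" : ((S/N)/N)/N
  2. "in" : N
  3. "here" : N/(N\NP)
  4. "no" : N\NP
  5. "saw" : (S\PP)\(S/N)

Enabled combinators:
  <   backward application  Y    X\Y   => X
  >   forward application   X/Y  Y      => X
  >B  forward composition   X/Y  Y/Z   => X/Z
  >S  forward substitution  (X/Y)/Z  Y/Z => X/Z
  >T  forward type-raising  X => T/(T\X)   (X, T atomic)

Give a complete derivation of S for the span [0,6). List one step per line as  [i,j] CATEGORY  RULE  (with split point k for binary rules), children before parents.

[0,6] S   >
  [0,1] S/(S\PP)   >T
    [0,1] "today" : PP
  [1,6] S\PP   <
    [1,5] S/N   >
      [1,3] (S/N)/N   >
        [1,2] "quickly" : ((S/N)/N)/N
        [2,3] "in" : N
      [3,5] N   >
        [3,4] "here" : N/(N\NP)
        [4,5] "no" : N\NP
    [5,6] "saw" : (S\PP)\(S/N)

[0,1] PP  lex  "today"
[0,1] S/(S\PP)  >T
[1,2] ((S/N)/N)/N  lex  "quickly"
[2,3] N  lex  "in"
[1,3] (S/N)/N  >  k=2
[3,4] N/(N\NP)  lex  "here"
[4,5] N\NP  lex  "no"
[3,5] N  >  k=4
[1,5] S/N  >  k=3
[5,6] (S\PP)\(S/N)  lex  "saw"
[1,6] S\PP  <  k=5
[0,6] S  >  k=1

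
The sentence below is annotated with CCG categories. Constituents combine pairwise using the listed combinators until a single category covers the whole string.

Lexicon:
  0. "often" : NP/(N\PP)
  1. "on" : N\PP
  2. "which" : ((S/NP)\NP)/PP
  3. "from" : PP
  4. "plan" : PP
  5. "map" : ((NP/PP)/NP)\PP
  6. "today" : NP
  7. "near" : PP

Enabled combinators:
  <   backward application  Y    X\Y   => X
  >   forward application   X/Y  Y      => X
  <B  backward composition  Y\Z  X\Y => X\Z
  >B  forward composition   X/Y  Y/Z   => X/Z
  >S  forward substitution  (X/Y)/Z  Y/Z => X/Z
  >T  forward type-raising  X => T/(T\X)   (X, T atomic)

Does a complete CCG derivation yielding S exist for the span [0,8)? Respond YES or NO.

YES

[0,8] S   >
  [0,4] S/NP   <
    [0,2] NP   >
      [0,1] "often" : NP/(N\PP)
      [1,2] "on" : N\PP
    [2,4] (S/NP)\NP   >
      [2,3] "which" : ((S/NP)\NP)/PP
      [3,4] "from" : PP
  [4,8] NP   >
    [4,7] NP/PP   >
      [4,6] (NP/PP)/NP   <
        [4,5] "plan" : PP
        [5,6] "map" : ((NP/PP)/NP)\PP
      [6,7] "today" : NP
    [7,8] "near" : PP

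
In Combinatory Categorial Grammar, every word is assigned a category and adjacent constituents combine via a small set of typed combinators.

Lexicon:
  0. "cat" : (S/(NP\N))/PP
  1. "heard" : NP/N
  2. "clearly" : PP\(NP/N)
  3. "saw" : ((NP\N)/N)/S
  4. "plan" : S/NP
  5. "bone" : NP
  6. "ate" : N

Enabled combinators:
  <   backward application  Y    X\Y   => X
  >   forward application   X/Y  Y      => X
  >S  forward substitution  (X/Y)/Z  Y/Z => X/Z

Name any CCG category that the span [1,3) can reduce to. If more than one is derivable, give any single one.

PP

[0,7] S   >
  [0,3] S/(NP\N)   >
    [0,1] "cat" : (S/(NP\N))/PP
    [1,3] PP   <
      [1,2] "heard" : NP/N
      [2,3] "clearly" : PP\(NP/N)
  [3,7] NP\N   >
    [3,6] (NP\N)/N   >
      [3,4] "saw" : ((NP\N)/N)/S
      [4,6] S   >
        [4,5] "plan" : S/NP
        [5,6] "bone" : NP
    [6,7] "ate" : N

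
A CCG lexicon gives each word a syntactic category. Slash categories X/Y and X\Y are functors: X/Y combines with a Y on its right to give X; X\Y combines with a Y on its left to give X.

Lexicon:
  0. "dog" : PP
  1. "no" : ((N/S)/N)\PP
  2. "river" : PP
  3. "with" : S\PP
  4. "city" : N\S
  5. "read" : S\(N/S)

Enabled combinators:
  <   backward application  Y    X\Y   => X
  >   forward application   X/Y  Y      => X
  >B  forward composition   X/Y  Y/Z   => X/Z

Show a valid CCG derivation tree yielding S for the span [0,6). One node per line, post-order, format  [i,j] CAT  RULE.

[0,6] S   <
  [0,5] N/S   >
    [0,2] (N/S)/N   <
      [0,1] "dog" : PP
      [1,2] "no" : ((N/S)/N)\PP
    [2,5] N   <
      [2,4] S   <
        [2,3] "river" : PP
        [3,4] "with" : S\PP
      [4,5] "city" : N\S
  [5,6] "read" : S\(N/S)

[0,1] PP  lex  "dog"
[1,2] ((N/S)/N)\PP  lex  "no"
[0,2] (N/S)/N  <  k=1
[2,3] PP  lex  "river"
[3,4] S\PP  lex  "with"
[2,4] S  <  k=3
[4,5] N\S  lex  "city"
[2,5] N  <  k=4
[0,5] N/S  >  k=2
[5,6] S\(N/S)  lex  "read"
[0,6] S  <  k=5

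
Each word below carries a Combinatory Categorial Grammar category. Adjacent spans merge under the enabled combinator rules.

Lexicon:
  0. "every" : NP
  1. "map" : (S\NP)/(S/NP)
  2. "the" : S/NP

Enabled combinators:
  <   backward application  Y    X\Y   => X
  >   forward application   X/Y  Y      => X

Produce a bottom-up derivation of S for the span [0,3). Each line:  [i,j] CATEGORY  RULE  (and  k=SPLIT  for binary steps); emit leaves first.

[0,3] S   <
  [0,1] "every" : NP
  [1,3] S\NP   >
    [1,2] "map" : (S\NP)/(S/NP)
    [2,3] "the" : S/NP

[0,1] NP  lex  "every"
[1,2] (S\NP)/(S/NP)  lex  "map"
[2,3] S/NP  lex  "the"
[1,3] S\NP  >  k=2
[0,3] S  <  k=1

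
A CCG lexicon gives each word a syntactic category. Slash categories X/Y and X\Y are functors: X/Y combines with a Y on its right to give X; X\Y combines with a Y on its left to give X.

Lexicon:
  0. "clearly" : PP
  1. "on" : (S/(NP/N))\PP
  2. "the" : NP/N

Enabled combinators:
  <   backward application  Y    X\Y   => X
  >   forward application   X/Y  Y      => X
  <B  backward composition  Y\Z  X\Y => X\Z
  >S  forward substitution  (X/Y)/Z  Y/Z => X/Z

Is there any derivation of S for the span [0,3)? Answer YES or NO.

[0,3] S   >
  [0,2] S/(NP/N)   <
    [0,1] "clearly" : PP
    [1,2] "on" : (S/(NP/N))\PP
  [2,3] "the" : NP/N

YES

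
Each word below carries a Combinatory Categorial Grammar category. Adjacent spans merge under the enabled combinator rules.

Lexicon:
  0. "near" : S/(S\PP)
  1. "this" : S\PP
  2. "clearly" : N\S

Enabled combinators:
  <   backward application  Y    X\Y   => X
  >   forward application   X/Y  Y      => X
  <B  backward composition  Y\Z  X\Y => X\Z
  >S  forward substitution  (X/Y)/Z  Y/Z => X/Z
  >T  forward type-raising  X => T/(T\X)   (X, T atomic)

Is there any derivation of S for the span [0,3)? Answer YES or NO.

NO

S/(S\PP) S\PP N\S
CKY chart[0,3] = {N, N/(N\N), NP/(NP\N), PP/(PP\N), S/(S\N)}; S ∉ chart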